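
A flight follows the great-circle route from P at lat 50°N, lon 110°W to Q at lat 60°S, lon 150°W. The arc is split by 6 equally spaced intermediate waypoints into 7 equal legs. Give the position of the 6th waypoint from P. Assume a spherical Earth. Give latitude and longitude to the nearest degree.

≈ lat 45°S, lon 140°W

Convert each endpoint to a unit vector on the sphere (x = cos φ cos λ, y = cos φ sin λ, z = sin φ).
The central angle between the endpoints is δ = arccos(p₁·p₂) ≈ 2.001 rad (114.7°).
Interpolate at f = 6/7 with slerp weights a = sin((1−f)δ)/sin δ ≈ 0.310, b = sin(fδ)/sin δ ≈ 1.089.
p = a·p₁ + b·p₂ ≈ (-0.540, -0.460, -0.705); φ = arcsin(p_z) ≈ -44.85°, λ = atan2(p_y, p_x) ≈ -139.58°.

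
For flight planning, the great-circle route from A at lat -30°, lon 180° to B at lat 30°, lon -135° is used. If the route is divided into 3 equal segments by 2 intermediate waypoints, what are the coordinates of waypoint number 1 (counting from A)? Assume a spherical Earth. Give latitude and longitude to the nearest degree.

Convert each endpoint to a unit vector on the sphere (x = cos φ cos λ, y = cos φ sin λ, z = sin φ).
The central angle between the endpoints is δ = arccos(p₁·p₂) ≈ 1.287 rad (73.7°).
Interpolate at f = 1/3 with slerp weights a = sin((1−f)δ)/sin δ ≈ 0.788, b = sin(fδ)/sin δ ≈ 0.433.
p = a·p₁ + b·p₂ ≈ (-0.948, -0.265, -0.177); φ = arcsin(p_z) ≈ -10.22°, λ = atan2(p_y, p_x) ≈ -164.36°.

≈ lat -10°, lon -164°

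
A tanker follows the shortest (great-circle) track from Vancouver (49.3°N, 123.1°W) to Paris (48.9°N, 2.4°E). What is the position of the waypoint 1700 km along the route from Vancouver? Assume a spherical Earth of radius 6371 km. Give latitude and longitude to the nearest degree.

Write both endpoints as unit vectors p₁, p₂ with components (cos φ cos λ, cos φ sin λ, sin φ).
The central angle between the endpoints is δ = arccos(p₁·p₂) ≈ 1.243 rad (71.2°). The total great-circle distance is δ·R ≈ 1.243 × 6371 ≈ 7916 km, so the target fraction is f = 1700/7916 ≈ 0.215.
Interpolate at f ≈ 0.215 with slerp weights a = sin((1−f)δ)/sin δ ≈ 0.875, b = sin(fδ)/sin δ ≈ 0.279.
p = a·p₁ + b·p₂ ≈ (-0.129, -0.470, 0.873); φ = arcsin(p_z) ≈ 60.82°, λ = atan2(p_y, p_x) ≈ -105.29°.

≈ (61°N, 105°W)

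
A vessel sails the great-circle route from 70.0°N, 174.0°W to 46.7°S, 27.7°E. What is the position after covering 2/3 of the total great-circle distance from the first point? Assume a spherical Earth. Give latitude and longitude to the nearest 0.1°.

Write both endpoints as unit vectors p₁, p₂ with components (cos φ cos λ, cos φ sin λ, sin φ).
The central angle between the endpoints is δ = arccos(p₁·p₂) ≈ 2.695 rad (154.4°).
Interpolate at f = 2/3 with slerp weights a = sin((1−f)δ)/sin δ ≈ 1.810, b = sin(fδ)/sin δ ≈ 2.256.
p = a·p₁ + b·p₂ ≈ (0.754, 0.654, 0.060); φ = arcsin(p_z) ≈ 3.42°, λ = atan2(p_y, p_x) ≈ 40.96°.

≈ 3.4°N, 41.0°E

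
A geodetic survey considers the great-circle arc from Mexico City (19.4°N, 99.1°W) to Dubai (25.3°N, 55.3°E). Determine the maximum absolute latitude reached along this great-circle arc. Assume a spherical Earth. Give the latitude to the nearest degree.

The great circle lies in the plane with unit normal n̂ = (p₁ × p₂)/|p₁ × p₂|.
Here n̂_z ≈ +0.473; the vertex latitude is φ_max = arccos|n̂_z| ≈ 61.8°.
Check via Clairaut: cos φ_max = |cos φ₁| · sin C = cos(19.4°)·sin(30.1°) ≈ 0.473, again giving ≈ 61.8°.

≈ 62°N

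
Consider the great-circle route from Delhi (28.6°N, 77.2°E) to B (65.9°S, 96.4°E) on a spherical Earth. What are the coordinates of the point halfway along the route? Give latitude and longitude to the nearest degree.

≈ (19°S, 83°E)

Write both endpoints as unit vectors p₁, p₂ with components (cos φ cos λ, cos φ sin λ, sin φ).
The central angle between the endpoints is δ = arccos(p₁·p₂) ≈ 1.669 rad (95.6°).
Interpolate at f = 1/2 with slerp weights a = sin((1−f)δ)/sin δ ≈ 0.745, b = sin(fδ)/sin δ ≈ 0.745.
p = a·p₁ + b·p₂ ≈ (0.111, 0.940, -0.323); φ = arcsin(p_z) ≈ -18.86°, λ = atan2(p_y, p_x) ≈ 83.27°.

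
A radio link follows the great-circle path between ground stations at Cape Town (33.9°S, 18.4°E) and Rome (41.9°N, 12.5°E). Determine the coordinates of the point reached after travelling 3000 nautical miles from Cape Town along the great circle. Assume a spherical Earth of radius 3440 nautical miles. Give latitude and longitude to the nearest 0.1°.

≈ 15.9°N, 14.8°E

Convert each endpoint to a unit vector on the sphere (x = cos φ cos λ, y = cos φ sin λ, z = sin φ).
The central angle between the endpoints is δ = arccos(p₁·p₂) ≈ 1.326 rad (76.0°). The total great-circle distance is δ·R ≈ 1.326 × 3440 ≈ 4563 nmi, so the target fraction is f = 3000/4563 ≈ 0.658.
Interpolate at f ≈ 0.658 with slerp weights a = sin((1−f)δ)/sin δ ≈ 0.452, b = sin(fδ)/sin δ ≈ 0.789.
p = a·p₁ + b·p₂ ≈ (0.930, 0.246, 0.275); φ = arcsin(p_z) ≈ 15.95°, λ = atan2(p_y, p_x) ≈ 14.80°.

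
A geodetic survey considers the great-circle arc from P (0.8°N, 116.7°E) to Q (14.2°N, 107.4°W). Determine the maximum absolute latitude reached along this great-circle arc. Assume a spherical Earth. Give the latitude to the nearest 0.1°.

≈ 20.7°N

The great circle lies in the plane with unit normal n̂ = (p₁ × p₂)/|p₁ × p₂|.
Here n̂_z ≈ +0.935; the vertex latitude is φ_max = arccos|n̂_z| ≈ 20.7°.
Check via Clairaut: cos φ_max = |cos φ₁| · sin C = cos(0.8°)·sin(69.3°) ≈ 0.935, again giving ≈ 20.7°.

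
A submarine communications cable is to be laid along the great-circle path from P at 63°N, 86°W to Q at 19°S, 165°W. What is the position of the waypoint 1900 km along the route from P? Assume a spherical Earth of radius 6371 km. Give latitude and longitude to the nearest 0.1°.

The haversine formula gives a central angle δ ≈ 1.781 rad (102.0°) between the endpoints. The total great-circle distance is δ·R ≈ 1.781 × 6371 ≈ 11344 km, so the target fraction is f = 1900/11344 ≈ 0.167.
Interpolate at f ≈ 0.167 with slerp weights a = sin((1−f)δ)/sin δ ≈ 1.018, b = sin(fδ)/sin δ ≈ 0.300.
p = a·p₁ + b·p₂ ≈ (-0.242, -0.535, 0.810); φ = arcsin(p_z) ≈ 54.06°, λ = atan2(p_y, p_x) ≈ -114.36°.

≈ 54.1°N, 114.4°W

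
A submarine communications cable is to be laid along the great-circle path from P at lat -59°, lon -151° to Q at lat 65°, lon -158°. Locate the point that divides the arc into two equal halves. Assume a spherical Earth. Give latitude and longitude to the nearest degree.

Write both endpoints as unit vectors p₁, p₂ with components (cos φ cos λ, cos φ sin λ, sin φ).
The central angle between the endpoints is δ = arccos(p₁·p₂) ≈ 2.166 rad (124.1°).
Interpolate at f = 1/2 with slerp weights a = sin((1−f)δ)/sin δ ≈ 1.067, b = sin(fδ)/sin δ ≈ 1.067.
p = a·p₁ + b·p₂ ≈ (-0.899, -0.435, 0.052); φ = arcsin(p_z) ≈ 3.01°, λ = atan2(p_y, p_x) ≈ -154.15°.

≈ lat 3°, lon -154°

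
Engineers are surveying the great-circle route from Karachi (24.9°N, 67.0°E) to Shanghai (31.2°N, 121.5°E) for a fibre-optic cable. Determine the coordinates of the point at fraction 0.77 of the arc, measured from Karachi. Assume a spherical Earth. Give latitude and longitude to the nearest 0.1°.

≈ 31.8°N, 108.6°E

From cos δ = sin φ₁ sin φ₂ + cos φ₁ cos φ₂ cos Δλ, the central angle is δ ≈ 0.838 rad (48.0°).
Interpolate at f = 0.77 with slerp weights a = sin((1−f)δ)/sin δ ≈ 0.258, b = sin(fδ)/sin δ ≈ 0.809.
p = a·p₁ + b·p₂ ≈ (-0.270, 0.805, 0.528); φ = arcsin(p_z) ≈ 31.85°, λ = atan2(p_y, p_x) ≈ 108.55°.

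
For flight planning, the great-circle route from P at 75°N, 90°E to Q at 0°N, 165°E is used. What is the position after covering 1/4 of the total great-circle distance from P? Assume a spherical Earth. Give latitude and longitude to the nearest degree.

≈ 61°N, 137°E

Convert each endpoint to a unit vector on the sphere (x = cos φ cos λ, y = cos φ sin λ, z = sin φ).
The central angle between the endpoints is δ = arccos(p₁·p₂) ≈ 1.504 rad (86.2°).
Interpolate at f = 1/4 with slerp weights a = sin((1−f)δ)/sin δ ≈ 0.906, b = sin(fδ)/sin δ ≈ 0.368.
p = a·p₁ + b·p₂ ≈ (-0.355, 0.330, 0.875); φ = arcsin(p_z) ≈ 61.00°, λ = atan2(p_y, p_x) ≈ 137.16°.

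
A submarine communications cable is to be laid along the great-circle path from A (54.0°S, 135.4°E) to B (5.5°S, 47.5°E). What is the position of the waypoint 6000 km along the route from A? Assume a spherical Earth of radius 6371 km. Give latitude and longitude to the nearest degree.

≈ (29°S, 67°E)

Write both endpoints as unit vectors p₁, p₂ with components (cos φ cos λ, cos φ sin λ, sin φ).
The central angle between the endpoints is δ = arccos(p₁·p₂) ≈ 1.472 rad (84.3°). The total great-circle distance is δ·R ≈ 1.472 × 6371 ≈ 9376 km, so the target fraction is f = 6000/9376 ≈ 0.640.
Interpolate at f ≈ 0.640 with slerp weights a = sin((1−f)δ)/sin δ ≈ 0.508, b = sin(fδ)/sin δ ≈ 0.813.
p = a·p₁ + b·p₂ ≈ (0.334, 0.806, -0.489); φ = arcsin(p_z) ≈ -29.26°, λ = atan2(p_y, p_x) ≈ 67.50°.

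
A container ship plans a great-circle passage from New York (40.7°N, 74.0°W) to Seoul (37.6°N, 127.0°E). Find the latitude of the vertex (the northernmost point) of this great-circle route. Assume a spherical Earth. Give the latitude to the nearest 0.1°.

The great circle lies in the plane with unit normal n̂ = (p₁ × p₂)/|p₁ × p₂|.
Here n̂_z ≈ -0.218; the vertex latitude is φ_max = arccos|n̂_z| ≈ 77.4°.

≈ 77.4°N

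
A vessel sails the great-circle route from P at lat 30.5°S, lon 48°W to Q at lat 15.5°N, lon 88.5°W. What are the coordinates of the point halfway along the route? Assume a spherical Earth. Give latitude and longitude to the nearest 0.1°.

≈ lat 8.0°S, lon 69.4°W

The haversine formula gives a central angle δ ≈ 1.052 rad (60.3°) between the endpoints.
Interpolate at f = 1/2 with slerp weights a = sin((1−f)δ)/sin δ ≈ 0.578, b = sin(fδ)/sin δ ≈ 0.578.
p = a·p₁ + b·p₂ ≈ (0.348, -0.927, -0.139); φ = arcsin(p_z) ≈ -7.99°, λ = atan2(p_y, p_x) ≈ -69.43°.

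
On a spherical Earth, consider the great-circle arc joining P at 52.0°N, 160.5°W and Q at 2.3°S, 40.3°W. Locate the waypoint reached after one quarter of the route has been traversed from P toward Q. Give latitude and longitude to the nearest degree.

≈ 54°N, 114°W

Convert each endpoint to a unit vector on the sphere (x = cos φ cos λ, y = cos φ sin λ, z = sin φ).
The central angle between the endpoints is δ = arccos(p₁·p₂) ≈ 1.919 rad (109.9°).
Interpolate at f = 1/4 with slerp weights a = sin((1−f)δ)/sin δ ≈ 1.055, b = sin(fδ)/sin δ ≈ 0.491.
p = a·p₁ + b·p₂ ≈ (-0.238, -0.534, 0.811); φ = arcsin(p_z) ≈ 54.22°, λ = atan2(p_y, p_x) ≈ -114.01°.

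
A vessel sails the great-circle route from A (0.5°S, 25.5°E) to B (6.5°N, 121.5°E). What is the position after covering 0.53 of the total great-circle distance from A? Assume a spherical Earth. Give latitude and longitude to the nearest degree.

≈ (5°N, 76°E)

Convert each endpoint to a unit vector on the sphere (x = cos φ cos λ, y = cos φ sin λ, z = sin φ).
The central angle between the endpoints is δ = arccos(p₁·p₂) ≈ 1.676 rad (96.0°).
Interpolate at f = 0.53 with slerp weights a = sin((1−f)δ)/sin δ ≈ 0.713, b = sin(fδ)/sin δ ≈ 0.780.
p = a·p₁ + b·p₂ ≈ (0.238, 0.968, 0.082); φ = arcsin(p_z) ≈ 4.71°, λ = atan2(p_y, p_x) ≈ 76.18°.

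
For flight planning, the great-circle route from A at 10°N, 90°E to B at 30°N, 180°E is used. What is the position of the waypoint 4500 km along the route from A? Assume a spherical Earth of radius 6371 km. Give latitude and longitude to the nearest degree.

Write both endpoints as unit vectors p₁, p₂ with components (cos φ cos λ, cos φ sin λ, sin φ).
The central angle between the endpoints is δ = arccos(p₁·p₂) ≈ 1.484 rad (85.0°). The total great-circle distance is δ·R ≈ 1.484 × 6371 ≈ 9454 km, so the target fraction is f = 4500/9454 ≈ 0.476.
Interpolate at f ≈ 0.476 with slerp weights a = sin((1−f)δ)/sin δ ≈ 0.704, b = sin(fδ)/sin δ ≈ 0.652.
p = a·p₁ + b·p₂ ≈ (-0.564, 0.693, 0.448); φ = arcsin(p_z) ≈ 26.62°, λ = atan2(p_y, p_x) ≈ 129.13°.

≈ 27°N, 129°E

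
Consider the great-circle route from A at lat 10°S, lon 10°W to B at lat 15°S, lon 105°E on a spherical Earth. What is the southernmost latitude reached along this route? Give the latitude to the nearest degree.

The great circle lies in the plane with unit normal n̂ = (p₁ × p₂)/|p₁ × p₂|.
Here n̂_z ≈ +0.923; the vertex latitude is φ_max = arccos|n̂_z| ≈ 22.6°.

≈ 23°S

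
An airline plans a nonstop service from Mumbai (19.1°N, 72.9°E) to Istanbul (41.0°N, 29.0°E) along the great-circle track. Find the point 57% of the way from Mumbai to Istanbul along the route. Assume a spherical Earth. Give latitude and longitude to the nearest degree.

Write both endpoints as unit vectors p₁, p₂ with components (cos φ cos λ, cos φ sin λ, sin φ).
The central angle between the endpoints is δ = arccos(p₁·p₂) ≈ 0.755 rad (43.2°).
Interpolate at f = 0.57 with slerp weights a = sin((1−f)δ)/sin δ ≈ 0.465, b = sin(fδ)/sin δ ≈ 0.609.
p = a·p₁ + b·p₂ ≈ (0.531, 0.643, 0.552); φ = arcsin(p_z) ≈ 33.48°, λ = atan2(p_y, p_x) ≈ 50.45°.

≈ (33°N, 50°E)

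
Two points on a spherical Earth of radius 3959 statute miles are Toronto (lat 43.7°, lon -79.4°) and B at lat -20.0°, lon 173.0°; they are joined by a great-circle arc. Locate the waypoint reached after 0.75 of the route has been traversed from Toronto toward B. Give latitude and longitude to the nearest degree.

≈ lat 0°, lon -165°

From cos δ = sin φ₁ sin φ₂ + cos φ₁ cos φ₂ cos Δλ, the central angle is δ ≈ 2.028 rad (116.2°).
Interpolate at f = 0.75 with slerp weights a = sin((1−f)δ)/sin δ ≈ 0.541, b = sin(fδ)/sin δ ≈ 1.113.
p = a·p₁ + b·p₂ ≈ (-0.966, -0.257, -0.007); φ = arcsin(p_z) ≈ -0.39°, λ = atan2(p_y, p_x) ≈ -165.10°.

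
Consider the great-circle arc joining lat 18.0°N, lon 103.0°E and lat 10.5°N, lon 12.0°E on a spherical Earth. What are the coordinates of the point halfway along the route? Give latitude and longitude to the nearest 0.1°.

≈ lat 19.9°N, lon 56.5°E

Convert each endpoint to a unit vector on the sphere (x = cos φ cos λ, y = cos φ sin λ, z = sin φ).
The central angle between the endpoints is δ = arccos(p₁·p₂) ≈ 1.531 rad (87.7°).
Interpolate at f = 1/2 with slerp weights a = sin((1−f)δ)/sin δ ≈ 0.693, b = sin(fδ)/sin δ ≈ 0.693.
p = a·p₁ + b·p₂ ≈ (0.519, 0.784, 0.341); φ = arcsin(p_z) ≈ 19.91°, λ = atan2(p_y, p_x) ≈ 56.53°.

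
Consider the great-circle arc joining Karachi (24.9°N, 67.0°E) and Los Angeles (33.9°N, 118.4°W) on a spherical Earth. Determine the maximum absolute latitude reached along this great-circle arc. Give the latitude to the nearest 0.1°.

The great circle lies in the plane with unit normal n̂ = (p₁ × p₂)/|p₁ × p₂|.
Here n̂_z ≈ +0.083; the vertex latitude is φ_max = arccos|n̂_z| ≈ 85.3°.

≈ 85.3°N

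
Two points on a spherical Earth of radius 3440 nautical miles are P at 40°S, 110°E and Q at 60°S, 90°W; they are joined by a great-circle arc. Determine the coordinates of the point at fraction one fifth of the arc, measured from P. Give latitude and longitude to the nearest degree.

The haversine formula gives a central angle δ ≈ 1.373 rad (78.7°) between the endpoints.
Interpolate at f = 1/5 with slerp weights a = sin((1−f)δ)/sin δ ≈ 0.908, b = sin(fδ)/sin δ ≈ 0.277.
p = a·p₁ + b·p₂ ≈ (-0.238, 0.515, -0.823); φ = arcsin(p_z) ≈ -55.41°, λ = atan2(p_y, p_x) ≈ 114.78°.

≈ 55°S, 115°E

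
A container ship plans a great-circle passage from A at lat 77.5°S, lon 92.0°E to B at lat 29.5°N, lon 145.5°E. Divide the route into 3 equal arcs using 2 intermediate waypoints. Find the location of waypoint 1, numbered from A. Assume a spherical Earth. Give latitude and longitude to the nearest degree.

≈ lat 44°S, lon 131°E

Write both endpoints as unit vectors p₁, p₂ with components (cos φ cos λ, cos φ sin λ, sin φ).
The central angle between the endpoints is δ = arccos(p₁·p₂) ≈ 1.948 rad (111.6°).
Interpolate at f = 1/3 with slerp weights a = sin((1−f)δ)/sin δ ≈ 1.036, b = sin(fδ)/sin δ ≈ 0.651.
p = a·p₁ + b·p₂ ≈ (-0.474, 0.545, -0.691); φ = arcsin(p_z) ≈ -43.74°, λ = atan2(p_y, p_x) ≈ 131.05°.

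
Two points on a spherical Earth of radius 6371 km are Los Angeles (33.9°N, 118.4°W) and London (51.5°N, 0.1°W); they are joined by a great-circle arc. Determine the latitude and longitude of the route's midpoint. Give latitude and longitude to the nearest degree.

The haversine formula gives a central angle δ ≈ 1.378 rad (79.0°) between the endpoints.
Interpolate at f = 1/2 with slerp weights a = sin((1−f)δ)/sin δ ≈ 0.648, b = sin(fδ)/sin δ ≈ 0.648.
p = a·p₁ + b·p₂ ≈ (0.148, -0.474, 0.868); φ = arcsin(p_z) ≈ 60.26°, λ = atan2(p_y, p_x) ≈ -72.70°.

≈ 60°N, 73°W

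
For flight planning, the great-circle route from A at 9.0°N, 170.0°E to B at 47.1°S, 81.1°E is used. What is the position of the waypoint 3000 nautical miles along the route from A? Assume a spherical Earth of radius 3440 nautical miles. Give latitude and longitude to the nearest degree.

≈ 27°S, 134°E

Write both endpoints as unit vectors p₁, p₂ with components (cos φ cos λ, cos φ sin λ, sin φ).
The central angle between the endpoints is δ = arccos(p₁·p₂) ≈ 1.673 rad (95.8°). The total great-circle distance is δ·R ≈ 1.673 × 3440 ≈ 5754 nmi, so the target fraction is f = 3000/5754 ≈ 0.521.
Interpolate at f ≈ 0.521 with slerp weights a = sin((1−f)δ)/sin δ ≈ 0.721, b = sin(fδ)/sin δ ≈ 0.770.
p = a·p₁ + b·p₂ ≈ (-0.621, 0.641, -0.451); φ = arcsin(p_z) ≈ -26.80°, λ = atan2(p_y, p_x) ≈ 134.06°.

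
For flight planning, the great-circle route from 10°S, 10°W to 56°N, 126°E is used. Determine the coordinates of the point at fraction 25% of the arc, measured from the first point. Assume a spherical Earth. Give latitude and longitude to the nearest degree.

From cos δ = sin φ₁ sin φ₂ + cos φ₁ cos φ₂ cos Δλ, the central angle is δ ≈ 2.141 rad (122.7°).
Interpolate at f = 0.25 with slerp weights a = sin((1−f)δ)/sin δ ≈ 1.187, b = sin(fδ)/sin δ ≈ 0.606.
p = a·p₁ + b·p₂ ≈ (0.952, 0.071, 0.296); φ = arcsin(p_z) ≈ 17.24°, λ = atan2(p_y, p_x) ≈ 4.27°.

≈ 17°N, 4°E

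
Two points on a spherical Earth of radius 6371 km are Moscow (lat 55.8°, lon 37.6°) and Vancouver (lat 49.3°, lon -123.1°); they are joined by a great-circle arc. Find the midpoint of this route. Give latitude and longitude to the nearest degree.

≈ lat 82°, lon -66°

Write both endpoints as unit vectors p₁, p₂ with components (cos φ cos λ, cos φ sin λ, sin φ).
The central angle between the endpoints is δ = arccos(p₁·p₂) ≈ 1.286 rad (73.7°).
Interpolate at f = 1/2 with slerp weights a = sin((1−f)δ)/sin δ ≈ 0.625, b = sin(fδ)/sin δ ≈ 0.625.
p = a·p₁ + b·p₂ ≈ (0.056, -0.127, 0.990); φ = arcsin(p_z) ≈ 82.03°, λ = atan2(p_y, p_x) ≈ -66.31°.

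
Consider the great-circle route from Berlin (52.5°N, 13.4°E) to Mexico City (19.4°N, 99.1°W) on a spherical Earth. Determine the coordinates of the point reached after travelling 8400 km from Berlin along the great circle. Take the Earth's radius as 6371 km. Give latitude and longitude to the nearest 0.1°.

≈ 29.1°N, 91.4°W

Write both endpoints as unit vectors p₁, p₂ with components (cos φ cos λ, cos φ sin λ, sin φ).
The central angle between the endpoints is δ = arccos(p₁·p₂) ≈ 1.527 rad (87.5°). The total great-circle distance is δ·R ≈ 1.527 × 6371 ≈ 9728 km, so the target fraction is f = 8400/9728 ≈ 0.863.
Interpolate at f ≈ 0.863 with slerp weights a = sin((1−f)δ)/sin δ ≈ 0.207, b = sin(fδ)/sin δ ≈ 0.969.
p = a·p₁ + b·p₂ ≈ (-0.022, -0.873, 0.486); φ = arcsin(p_z) ≈ 29.10°, λ = atan2(p_y, p_x) ≈ -91.44°.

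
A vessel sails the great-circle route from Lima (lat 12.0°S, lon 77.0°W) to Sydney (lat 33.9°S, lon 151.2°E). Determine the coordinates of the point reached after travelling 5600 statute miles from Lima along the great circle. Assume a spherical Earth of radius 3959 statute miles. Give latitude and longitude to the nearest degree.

The haversine formula gives a central angle δ ≈ 2.010 rad (115.2°) between the endpoints. The total great-circle distance is δ·R ≈ 2.010 × 3959 ≈ 7957 mi, so the target fraction is f = 5600/7957 ≈ 0.704.
Interpolate at f ≈ 0.704 with slerp weights a = sin((1−f)δ)/sin δ ≈ 0.620, b = sin(fδ)/sin δ ≈ 1.091.
p = a·p₁ + b·p₂ ≈ (-0.657, -0.154, -0.738); φ = arcsin(p_z) ≈ -47.52°, λ = atan2(p_y, p_x) ≈ -166.80°.

≈ lat 48°S, lon 167°W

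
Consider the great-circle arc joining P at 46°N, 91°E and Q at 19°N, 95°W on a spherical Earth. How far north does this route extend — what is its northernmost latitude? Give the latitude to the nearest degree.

≈ 86°N

The great circle lies in the plane with unit normal n̂ = (p₁ × p₂)/|p₁ × p₂|.
Here n̂_z ≈ +0.076; the vertex latitude is φ_max = arccos|n̂_z| ≈ 85.7°.
Check via Clairaut: cos φ_max = |cos φ₁| · sin C = cos(46.0°)·sin(6.2°) ≈ 0.076, again giving ≈ 85.7°.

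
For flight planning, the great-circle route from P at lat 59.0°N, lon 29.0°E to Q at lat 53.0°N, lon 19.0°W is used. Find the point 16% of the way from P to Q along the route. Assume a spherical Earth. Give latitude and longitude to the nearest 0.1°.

Write both endpoints as unit vectors p₁, p₂ with components (cos φ cos λ, cos φ sin λ, sin φ).
The central angle between the endpoints is δ = arccos(p₁·p₂) ≈ 0.469 rad (26.9°).
Interpolate at f = 0.16 with slerp weights a = sin((1−f)δ)/sin δ ≈ 0.849, b = sin(fδ)/sin δ ≈ 0.166.
p = a·p₁ + b·p₂ ≈ (0.477, 0.180, 0.860); φ = arcsin(p_z) ≈ 59.36°, λ = atan2(p_y, p_x) ≈ 20.63°.

≈ lat 59.4°N, lon 20.6°E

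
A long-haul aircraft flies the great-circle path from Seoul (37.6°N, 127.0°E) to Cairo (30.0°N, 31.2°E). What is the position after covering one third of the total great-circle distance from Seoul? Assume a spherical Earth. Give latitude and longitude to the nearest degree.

≈ 45°N, 94°E

Convert each endpoint to a unit vector on the sphere (x = cos φ cos λ, y = cos φ sin λ, z = sin φ).
The central angle between the endpoints is δ = arccos(p₁·p₂) ≈ 1.333 rad (76.4°).
Interpolate at f = 1/3 with slerp weights a = sin((1−f)δ)/sin δ ≈ 0.799, b = sin(fδ)/sin δ ≈ 0.442.
p = a·p₁ + b·p₂ ≈ (-0.053, 0.704, 0.708); φ = arcsin(p_z) ≈ 45.11°, λ = atan2(p_y, p_x) ≈ 94.32°.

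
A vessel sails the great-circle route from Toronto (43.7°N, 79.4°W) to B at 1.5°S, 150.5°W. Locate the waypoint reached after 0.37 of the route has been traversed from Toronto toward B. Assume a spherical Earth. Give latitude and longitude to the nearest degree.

≈ 31°N, 112°W

Convert each endpoint to a unit vector on the sphere (x = cos φ cos λ, y = cos φ sin λ, z = sin φ).
The central angle between the endpoints is δ = arccos(p₁·p₂) ≈ 1.353 rad (77.5°).
Interpolate at f = 0.37 with slerp weights a = sin((1−f)δ)/sin δ ≈ 0.771, b = sin(fδ)/sin δ ≈ 0.492.
p = a·p₁ + b·p₂ ≈ (-0.325, -0.790, 0.520); φ = arcsin(p_z) ≈ 31.32°, λ = atan2(p_y, p_x) ≈ -112.37°.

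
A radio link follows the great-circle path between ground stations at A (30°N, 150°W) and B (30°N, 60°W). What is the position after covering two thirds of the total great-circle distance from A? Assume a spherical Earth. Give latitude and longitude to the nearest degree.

Write both endpoints as unit vectors p₁, p₂ with components (cos φ cos λ, cos φ sin λ, sin φ).
The central angle between the endpoints is δ = arccos(p₁·p₂) ≈ 1.318 rad (75.5°).
Interpolate at f = 2/3 with slerp weights a = sin((1−f)δ)/sin δ ≈ 0.439, b = sin(fδ)/sin δ ≈ 0.795.
p = a·p₁ + b·p₂ ≈ (0.015, -0.787, 0.617); φ = arcsin(p_z) ≈ 38.12°, λ = atan2(p_y, p_x) ≈ -88.92°.

≈ (38°N, 89°W)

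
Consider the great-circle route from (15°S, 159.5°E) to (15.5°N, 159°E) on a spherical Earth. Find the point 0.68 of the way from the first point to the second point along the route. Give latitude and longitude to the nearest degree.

Convert each endpoint to a unit vector on the sphere (x = cos φ cos λ, y = cos φ sin λ, z = sin φ).
The central angle between the endpoints is δ = arccos(p₁·p₂) ≈ 0.532 rad (30.5°).
Interpolate at f = 0.68 with slerp weights a = sin((1−f)δ)/sin δ ≈ 0.334, b = sin(fδ)/sin δ ≈ 0.698.
p = a·p₁ + b·p₂ ≈ (-0.930, 0.354, 0.100); φ = arcsin(p_z) ≈ 5.74°, λ = atan2(p_y, p_x) ≈ 159.16°.

≈ (6°N, 159°E)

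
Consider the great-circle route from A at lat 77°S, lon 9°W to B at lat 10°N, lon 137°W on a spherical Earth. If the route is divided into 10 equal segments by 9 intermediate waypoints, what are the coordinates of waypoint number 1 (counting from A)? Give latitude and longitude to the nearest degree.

≈ lat 79°S, lon 62°W

Write both endpoints as unit vectors p₁, p₂ with components (cos φ cos λ, cos φ sin λ, sin φ).
The central angle between the endpoints is δ = arccos(p₁·p₂) ≈ 1.881 rad (107.8°).
Interpolate at f = 1/10 with slerp weights a = sin((1−f)δ)/sin δ ≈ 1.042, b = sin(fδ)/sin δ ≈ 0.196.
p = a·p₁ + b·p₂ ≈ (0.090, -0.169, -0.982); φ = arcsin(p_z) ≈ -78.98°, λ = atan2(p_y, p_x) ≈ -61.87°.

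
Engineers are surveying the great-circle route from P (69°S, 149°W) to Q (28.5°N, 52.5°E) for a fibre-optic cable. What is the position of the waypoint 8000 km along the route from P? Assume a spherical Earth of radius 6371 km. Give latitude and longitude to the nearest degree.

≈ (36°S, 65°E)

Convert each endpoint to a unit vector on the sphere (x = cos φ cos λ, y = cos φ sin λ, z = sin φ).
The central angle between the endpoints is δ = arccos(p₁·p₂) ≈ 2.402 rad (137.6°). The total great-circle distance is δ·R ≈ 2.402 × 6371 ≈ 15301 km, so the target fraction is f = 8000/15301 ≈ 0.523.
Interpolate at f ≈ 0.523 with slerp weights a = sin((1−f)δ)/sin δ ≈ 1.351, b = sin(fδ)/sin δ ≈ 1.410.
p = a·p₁ + b·p₂ ≈ (0.339, 0.734, -0.589); φ = arcsin(p_z) ≈ -36.06°, λ = atan2(p_y, p_x) ≈ 65.18°.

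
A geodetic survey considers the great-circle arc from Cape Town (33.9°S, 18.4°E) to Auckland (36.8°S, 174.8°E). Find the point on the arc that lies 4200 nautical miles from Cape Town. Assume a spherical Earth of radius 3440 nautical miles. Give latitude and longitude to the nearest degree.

≈ 68°S, 142°E

From cos δ = sin φ₁ sin φ₂ + cos φ₁ cos φ₂ cos Δλ, the central angle is δ ≈ 1.849 rad (106.0°). The total great-circle distance is δ·R ≈ 1.849 × 3440 ≈ 6362 nmi, so the target fraction is f = 4200/6362 ≈ 0.660.
Interpolate at f ≈ 0.660 with slerp weights a = sin((1−f)δ)/sin δ ≈ 0.611, b = sin(fδ)/sin δ ≈ 0.977.
p = a·p₁ + b·p₂ ≈ (-0.298, 0.231, -0.926); φ = arcsin(p_z) ≈ -67.86°, λ = atan2(p_y, p_x) ≈ 142.17°.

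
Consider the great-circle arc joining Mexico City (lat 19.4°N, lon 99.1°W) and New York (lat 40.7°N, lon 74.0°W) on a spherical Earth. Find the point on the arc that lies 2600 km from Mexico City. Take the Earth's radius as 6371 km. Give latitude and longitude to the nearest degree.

≈ lat 36°N, lon 81°W

The haversine formula gives a central angle δ ≈ 0.527 rad (30.2°) between the endpoints. The total great-circle distance is δ·R ≈ 0.527 × 6371 ≈ 3359 km, so the target fraction is f = 2600/3359 ≈ 0.774.
Interpolate at f ≈ 0.774 with slerp weights a = sin((1−f)δ)/sin δ ≈ 0.236, b = sin(fδ)/sin δ ≈ 0.789.
p = a·p₁ + b·p₂ ≈ (0.130, -0.795, 0.593); φ = arcsin(p_z) ≈ 36.36°, λ = atan2(p_y, p_x) ≈ -80.74°.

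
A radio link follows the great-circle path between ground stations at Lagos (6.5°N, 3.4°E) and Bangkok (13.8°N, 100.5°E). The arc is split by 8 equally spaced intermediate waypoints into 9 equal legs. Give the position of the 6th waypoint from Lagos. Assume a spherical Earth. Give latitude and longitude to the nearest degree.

Convert each endpoint to a unit vector on the sphere (x = cos φ cos λ, y = cos φ sin λ, z = sin φ).
The central angle between the endpoints is δ = arccos(p₁·p₂) ≈ 1.663 rad (95.3°).
Interpolate at f = 6/9 with slerp weights a = sin((1−f)δ)/sin δ ≈ 0.529, b = sin(fδ)/sin δ ≈ 0.899.
p = a·p₁ + b·p₂ ≈ (0.365, 0.890, 0.274); φ = arcsin(p_z) ≈ 15.92°, λ = atan2(p_y, p_x) ≈ 67.68°.

≈ 16°N, 68°E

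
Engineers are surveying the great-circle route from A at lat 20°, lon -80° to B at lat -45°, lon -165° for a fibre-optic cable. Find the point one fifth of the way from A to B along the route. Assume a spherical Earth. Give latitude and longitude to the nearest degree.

≈ lat 5°, lon -94°

From cos δ = sin φ₁ sin φ₂ + cos φ₁ cos φ₂ cos Δλ, the central angle is δ ≈ 1.756 rad (100.6°).
Interpolate at f = 1/5 with slerp weights a = sin((1−f)δ)/sin δ ≈ 1.003, b = sin(fδ)/sin δ ≈ 0.350.
p = a·p₁ + b·p₂ ≈ (-0.075, -0.993, 0.096); φ = arcsin(p_z) ≈ 5.49°, λ = atan2(p_y, p_x) ≈ -94.34°.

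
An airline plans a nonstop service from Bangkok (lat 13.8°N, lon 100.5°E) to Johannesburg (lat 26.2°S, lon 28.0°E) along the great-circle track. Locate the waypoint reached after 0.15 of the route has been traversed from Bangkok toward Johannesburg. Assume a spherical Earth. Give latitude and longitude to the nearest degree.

Write both endpoints as unit vectors p₁, p₂ with components (cos φ cos λ, cos φ sin λ, sin φ).
The central angle between the endpoints is δ = arccos(p₁·p₂) ≈ 1.413 rad (81.0°).
Interpolate at f = 0.15 with slerp weights a = sin((1−f)δ)/sin δ ≈ 0.944, b = sin(fδ)/sin δ ≈ 0.213.
p = a·p₁ + b·p₂ ≈ (0.002, 0.991, 0.131); φ = arcsin(p_z) ≈ 7.54°, λ = atan2(p_y, p_x) ≈ 89.90°.

≈ lat 8°N, lon 90°E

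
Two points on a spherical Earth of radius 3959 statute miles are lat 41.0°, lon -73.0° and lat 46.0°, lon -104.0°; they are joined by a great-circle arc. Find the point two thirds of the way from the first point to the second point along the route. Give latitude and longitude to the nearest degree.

Convert each endpoint to a unit vector on the sphere (x = cos φ cos λ, y = cos φ sin λ, z = sin φ).
The central angle between the endpoints is δ = arccos(p₁·p₂) ≈ 0.399 rad (22.9°).
Interpolate at f = 2/3 with slerp weights a = sin((1−f)δ)/sin δ ≈ 0.341, b = sin(fδ)/sin δ ≈ 0.677.
p = a·p₁ + b·p₂ ≈ (-0.038, -0.702, 0.711); φ = arcsin(p_z) ≈ 45.29°, λ = atan2(p_y, p_x) ≈ -93.13°.

≈ lat 45°, lon -93°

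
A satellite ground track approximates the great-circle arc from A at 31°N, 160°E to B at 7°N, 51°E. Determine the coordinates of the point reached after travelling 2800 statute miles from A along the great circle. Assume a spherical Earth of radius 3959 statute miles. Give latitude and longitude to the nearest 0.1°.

From cos δ = sin φ₁ sin φ₂ + cos φ₁ cos φ₂ cos Δλ, the central angle is δ ≈ 1.787 rad (102.4°). The total great-circle distance is δ·R ≈ 1.787 × 3959 ≈ 7073 mi, so the target fraction is f = 2800/7073 ≈ 0.396.
Interpolate at f ≈ 0.396 with slerp weights a = sin((1−f)δ)/sin δ ≈ 0.903, b = sin(fδ)/sin δ ≈ 0.665.
p = a·p₁ + b·p₂ ≈ (-0.312, 0.778, 0.546); φ = arcsin(p_z) ≈ 33.09°, λ = atan2(p_y, p_x) ≈ 111.83°.

≈ 33.1°N, 111.8°E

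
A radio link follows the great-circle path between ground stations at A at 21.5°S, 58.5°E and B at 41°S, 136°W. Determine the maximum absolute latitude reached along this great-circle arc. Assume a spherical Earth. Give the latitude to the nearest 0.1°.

≈ 78.7°S

The great circle lies in the plane with unit normal n̂ = (p₁ × p₂)/|p₁ × p₂|.
Here n̂_z ≈ +0.196; the vertex latitude is φ_max = arccos|n̂_z| ≈ 78.7°.
Check via Clairaut: cos φ_max = |cos φ₁| · sin C = cos(21.5°)·sin(167.9°) ≈ 0.196, again giving ≈ 78.7°.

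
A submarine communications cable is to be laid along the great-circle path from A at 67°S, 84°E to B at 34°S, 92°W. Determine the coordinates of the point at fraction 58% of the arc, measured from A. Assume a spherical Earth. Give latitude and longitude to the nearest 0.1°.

≈ 67.1°S, 89.8°W

Convert each endpoint to a unit vector on the sphere (x = cos φ cos λ, y = cos φ sin λ, z = sin φ).
The central angle between the endpoints is δ = arccos(p₁·p₂) ≈ 1.378 rad (79.0°).
Interpolate at f = 0.58 with slerp weights a = sin((1−f)δ)/sin δ ≈ 0.557, b = sin(fδ)/sin δ ≈ 0.730.
p = a·p₁ + b·p₂ ≈ (0.002, -0.389, -0.921); φ = arcsin(p_z) ≈ -67.13°, λ = atan2(p_y, p_x) ≈ -89.76°.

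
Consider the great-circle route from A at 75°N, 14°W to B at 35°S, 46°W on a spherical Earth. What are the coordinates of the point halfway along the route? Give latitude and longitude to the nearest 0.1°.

Write both endpoints as unit vectors p₁, p₂ with components (cos φ cos λ, cos φ sin λ, sin φ).
The central angle between the endpoints is δ = arccos(p₁·p₂) ≈ 1.954 rad (112.0°).
Interpolate at f = 1/2 with slerp weights a = sin((1−f)δ)/sin δ ≈ 0.894, b = sin(fδ)/sin δ ≈ 0.894.
p = a·p₁ + b·p₂ ≈ (0.733, -0.583, 0.351); φ = arcsin(p_z) ≈ 20.53°, λ = atan2(p_y, p_x) ≈ -38.48°.

≈ 20.5°N, 38.5°W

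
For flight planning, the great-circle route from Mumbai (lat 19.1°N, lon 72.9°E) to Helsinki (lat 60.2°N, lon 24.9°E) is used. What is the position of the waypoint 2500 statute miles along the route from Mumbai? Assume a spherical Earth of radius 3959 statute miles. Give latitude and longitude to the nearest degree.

The haversine formula gives a central angle δ ≈ 0.930 rad (53.3°) between the endpoints. The total great-circle distance is δ·R ≈ 0.930 × 3959 ≈ 3680 mi, so the target fraction is f = 2500/3680 ≈ 0.679.
Interpolate at f ≈ 0.679 with slerp weights a = sin((1−f)δ)/sin δ ≈ 0.366, b = sin(fδ)/sin δ ≈ 0.737.
p = a·p₁ + b·p₂ ≈ (0.434, 0.485, 0.759); φ = arcsin(p_z) ≈ 49.39°, λ = atan2(p_y, p_x) ≈ 48.19°.

≈ lat 49°N, lon 48°E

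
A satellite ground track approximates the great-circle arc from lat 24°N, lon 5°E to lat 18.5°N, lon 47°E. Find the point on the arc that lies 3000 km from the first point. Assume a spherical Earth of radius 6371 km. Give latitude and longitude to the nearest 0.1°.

Write both endpoints as unit vectors p₁, p₂ with components (cos φ cos λ, cos φ sin λ, sin φ).
The central angle between the endpoints is δ = arccos(p₁·p₂) ≈ 0.687 rad (39.4°). The total great-circle distance is δ·R ≈ 0.687 × 6371 ≈ 4380 km, so the target fraction is f = 3000/4380 ≈ 0.685.
Interpolate at f ≈ 0.685 with slerp weights a = sin((1−f)δ)/sin δ ≈ 0.339, b = sin(fδ)/sin δ ≈ 0.715.
p = a·p₁ + b·p₂ ≈ (0.771, 0.523, 0.365); φ = arcsin(p_z) ≈ 21.38°, λ = atan2(p_y, p_x) ≈ 34.16°.

≈ lat 21.4°N, lon 34.2°E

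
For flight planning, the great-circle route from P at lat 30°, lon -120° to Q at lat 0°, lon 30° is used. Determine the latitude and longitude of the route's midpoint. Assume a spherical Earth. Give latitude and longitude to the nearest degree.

≈ lat 45°, lon -30°

Write both endpoints as unit vectors p₁, p₂ with components (cos φ cos λ, cos φ sin λ, sin φ).
The central angle between the endpoints is δ = arccos(p₁·p₂) ≈ 2.419 rad (138.6°).
Interpolate at f = 1/2 with slerp weights a = sin((1−f)δ)/sin δ ≈ 1.414, b = sin(fδ)/sin δ ≈ 1.414.
p = a·p₁ + b·p₂ ≈ (0.612, -0.354, 0.707); φ = arcsin(p_z) ≈ 45.00°, λ = atan2(p_y, p_x) ≈ -30.00°.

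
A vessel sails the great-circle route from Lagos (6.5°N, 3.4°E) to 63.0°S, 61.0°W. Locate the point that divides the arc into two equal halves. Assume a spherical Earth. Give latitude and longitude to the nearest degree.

The haversine formula gives a central angle δ ≈ 1.477 rad (84.6°) between the endpoints.
Interpolate at f = 1/2 with slerp weights a = sin((1−f)δ)/sin δ ≈ 0.676, b = sin(fδ)/sin δ ≈ 0.676.
p = a·p₁ + b·p₂ ≈ (0.819, -0.229, -0.526); φ = arcsin(p_z) ≈ -31.72°, λ = atan2(p_y, p_x) ≈ -15.59°.

≈ 32°S, 16°W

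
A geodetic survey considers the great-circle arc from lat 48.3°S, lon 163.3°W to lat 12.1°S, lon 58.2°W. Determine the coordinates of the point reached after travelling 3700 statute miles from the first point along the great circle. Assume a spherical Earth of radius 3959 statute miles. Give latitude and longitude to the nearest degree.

Write both endpoints as unit vectors p₁, p₂ with components (cos φ cos λ, cos φ sin λ, sin φ).
The central angle between the endpoints is δ = arccos(p₁·p₂) ≈ 1.584 rad (90.7°). The total great-circle distance is δ·R ≈ 1.584 × 3959 ≈ 6270 mi, so the target fraction is f = 3700/6270 ≈ 0.590.
Interpolate at f ≈ 0.590 with slerp weights a = sin((1−f)δ)/sin δ ≈ 0.605, b = sin(fδ)/sin δ ≈ 0.804.
p = a·p₁ + b·p₂ ≈ (0.029, -0.784, -0.620); φ = arcsin(p_z) ≈ -38.32°, λ = atan2(p_y, p_x) ≈ -87.86°.

≈ lat 38°S, lon 88°W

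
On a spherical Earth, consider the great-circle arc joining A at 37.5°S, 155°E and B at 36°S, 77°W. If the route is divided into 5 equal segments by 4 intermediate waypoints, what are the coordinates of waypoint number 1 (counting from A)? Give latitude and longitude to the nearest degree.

Write both endpoints as unit vectors p₁, p₂ with components (cos φ cos λ, cos φ sin λ, sin φ).
The central angle between the endpoints is δ = arccos(p₁·p₂) ≈ 1.608 rad (92.1°).
Interpolate at f = 1/5 with slerp weights a = sin((1−f)δ)/sin δ ≈ 0.961, b = sin(fδ)/sin δ ≈ 0.316.
p = a·p₁ + b·p₂ ≈ (-0.633, 0.073, -0.771); φ = arcsin(p_z) ≈ -50.41°, λ = atan2(p_y, p_x) ≈ 173.45°.

≈ 50°S, 173°E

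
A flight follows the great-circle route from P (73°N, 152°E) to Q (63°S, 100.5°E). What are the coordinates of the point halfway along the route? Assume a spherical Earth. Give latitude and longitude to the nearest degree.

≈ (6°N, 120°E)

Convert each endpoint to a unit vector on the sphere (x = cos φ cos λ, y = cos φ sin λ, z = sin φ).
The central angle between the endpoints is δ = arccos(p₁·p₂) ≈ 2.449 rad (140.3°).
Interpolate at f = 1/2 with slerp weights a = sin((1−f)δ)/sin δ ≈ 1.473, b = sin(fδ)/sin δ ≈ 1.473.
p = a·p₁ + b·p₂ ≈ (-0.502, 0.860, 0.096); φ = arcsin(p_z) ≈ 5.52°, λ = atan2(p_y, p_x) ≈ 120.29°.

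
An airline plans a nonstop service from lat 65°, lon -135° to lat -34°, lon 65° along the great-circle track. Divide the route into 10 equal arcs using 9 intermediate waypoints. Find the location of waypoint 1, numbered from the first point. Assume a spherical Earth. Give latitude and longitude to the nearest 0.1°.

≈ lat 75.6°, lon -166.7°

The haversine formula gives a central angle δ ≈ 2.561 rad (146.7°) between the endpoints.
Interpolate at f = 1/10 with slerp weights a = sin((1−f)δ)/sin δ ≈ 1.353, b = sin(fδ)/sin δ ≈ 0.462.
p = a·p₁ + b·p₂ ≈ (-0.243, -0.058, 0.968); φ = arcsin(p_z) ≈ 75.56°, λ = atan2(p_y, p_x) ≈ -166.66°.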